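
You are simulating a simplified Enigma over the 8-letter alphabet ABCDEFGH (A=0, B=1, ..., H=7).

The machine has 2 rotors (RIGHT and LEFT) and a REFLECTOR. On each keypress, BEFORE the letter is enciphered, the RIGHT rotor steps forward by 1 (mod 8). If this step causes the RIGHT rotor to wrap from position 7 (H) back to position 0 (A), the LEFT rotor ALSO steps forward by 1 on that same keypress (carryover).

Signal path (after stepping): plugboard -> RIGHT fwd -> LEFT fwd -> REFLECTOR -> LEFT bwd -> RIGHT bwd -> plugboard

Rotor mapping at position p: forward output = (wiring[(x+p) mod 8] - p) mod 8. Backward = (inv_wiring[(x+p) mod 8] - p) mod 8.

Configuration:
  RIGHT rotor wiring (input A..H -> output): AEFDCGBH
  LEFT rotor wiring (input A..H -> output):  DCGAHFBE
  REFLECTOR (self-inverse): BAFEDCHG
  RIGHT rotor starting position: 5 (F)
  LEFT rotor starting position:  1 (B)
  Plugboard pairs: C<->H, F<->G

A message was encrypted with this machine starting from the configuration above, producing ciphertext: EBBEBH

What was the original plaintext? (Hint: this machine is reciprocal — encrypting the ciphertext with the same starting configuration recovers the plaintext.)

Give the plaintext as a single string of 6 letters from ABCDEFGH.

Char 1 ('E'): step: R->6, L=1; E->plug->E->R->H->L->C->refl->F->L'->B->R'->B->plug->B
Char 2 ('B'): step: R->7, L=1; B->plug->B->R->B->L->F->refl->C->L'->H->R'->G->plug->F
Char 3 ('B'): step: R->0, L->2 (L advanced); B->plug->B->R->E->L->H->refl->G->L'->B->R'->G->plug->F
Char 4 ('E'): step: R->1, L=2; E->plug->E->R->F->L->C->refl->F->L'->C->R'->C->plug->H
Char 5 ('B'): step: R->2, L=2; B->plug->B->R->B->L->G->refl->H->L'->E->R'->D->plug->D
Char 6 ('H'): step: R->3, L=2; H->plug->C->R->D->L->D->refl->E->L'->A->R'->A->plug->A

Answer: BFFHDA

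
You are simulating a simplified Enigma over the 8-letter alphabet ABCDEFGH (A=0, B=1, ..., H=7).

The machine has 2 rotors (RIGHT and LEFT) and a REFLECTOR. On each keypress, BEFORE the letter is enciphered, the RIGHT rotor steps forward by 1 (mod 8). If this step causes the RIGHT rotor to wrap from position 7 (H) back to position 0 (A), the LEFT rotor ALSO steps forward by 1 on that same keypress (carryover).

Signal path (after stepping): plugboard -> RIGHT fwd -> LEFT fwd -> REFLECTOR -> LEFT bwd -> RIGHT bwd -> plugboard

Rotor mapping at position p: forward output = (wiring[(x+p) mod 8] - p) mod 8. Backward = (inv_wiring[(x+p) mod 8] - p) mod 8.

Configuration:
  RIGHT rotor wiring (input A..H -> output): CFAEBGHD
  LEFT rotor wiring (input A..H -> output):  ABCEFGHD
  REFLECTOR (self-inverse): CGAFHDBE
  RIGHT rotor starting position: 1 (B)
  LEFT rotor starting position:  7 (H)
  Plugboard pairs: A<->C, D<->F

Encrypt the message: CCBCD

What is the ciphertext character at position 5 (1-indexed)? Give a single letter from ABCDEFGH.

Char 1 ('C'): step: R->2, L=7; C->plug->A->R->G->L->H->refl->E->L'->A->R'->G->plug->G
Char 2 ('C'): step: R->3, L=7; C->plug->A->R->B->L->B->refl->G->L'->F->R'->H->plug->H
Char 3 ('B'): step: R->4, L=7; B->plug->B->R->C->L->C->refl->A->L'->H->R'->D->plug->F
Char 4 ('C'): step: R->5, L=7; C->plug->A->R->B->L->B->refl->G->L'->F->R'->D->plug->F
Char 5 ('D'): step: R->6, L=7; D->plug->F->R->G->L->H->refl->E->L'->A->R'->H->plug->H

H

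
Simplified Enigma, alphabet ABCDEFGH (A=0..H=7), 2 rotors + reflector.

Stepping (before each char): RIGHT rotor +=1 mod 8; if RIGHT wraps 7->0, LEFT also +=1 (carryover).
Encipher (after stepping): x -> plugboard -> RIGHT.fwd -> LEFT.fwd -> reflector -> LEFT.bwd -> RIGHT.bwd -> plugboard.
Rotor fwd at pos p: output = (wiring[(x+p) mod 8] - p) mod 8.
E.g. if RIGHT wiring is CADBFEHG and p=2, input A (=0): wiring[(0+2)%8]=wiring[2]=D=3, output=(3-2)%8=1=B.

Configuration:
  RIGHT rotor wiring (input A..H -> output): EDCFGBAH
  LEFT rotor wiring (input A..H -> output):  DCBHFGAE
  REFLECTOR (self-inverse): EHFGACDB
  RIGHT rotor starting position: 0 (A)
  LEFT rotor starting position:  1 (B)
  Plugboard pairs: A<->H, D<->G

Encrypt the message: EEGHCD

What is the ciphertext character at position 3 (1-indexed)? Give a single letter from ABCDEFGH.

Char 1 ('E'): step: R->1, L=1; E->plug->E->R->A->L->B->refl->H->L'->F->R'->D->plug->G
Char 2 ('E'): step: R->2, L=1; E->plug->E->R->G->L->D->refl->G->L'->C->R'->G->plug->D
Char 3 ('G'): step: R->3, L=1; G->plug->D->R->F->L->H->refl->B->L'->A->R'->G->plug->D

D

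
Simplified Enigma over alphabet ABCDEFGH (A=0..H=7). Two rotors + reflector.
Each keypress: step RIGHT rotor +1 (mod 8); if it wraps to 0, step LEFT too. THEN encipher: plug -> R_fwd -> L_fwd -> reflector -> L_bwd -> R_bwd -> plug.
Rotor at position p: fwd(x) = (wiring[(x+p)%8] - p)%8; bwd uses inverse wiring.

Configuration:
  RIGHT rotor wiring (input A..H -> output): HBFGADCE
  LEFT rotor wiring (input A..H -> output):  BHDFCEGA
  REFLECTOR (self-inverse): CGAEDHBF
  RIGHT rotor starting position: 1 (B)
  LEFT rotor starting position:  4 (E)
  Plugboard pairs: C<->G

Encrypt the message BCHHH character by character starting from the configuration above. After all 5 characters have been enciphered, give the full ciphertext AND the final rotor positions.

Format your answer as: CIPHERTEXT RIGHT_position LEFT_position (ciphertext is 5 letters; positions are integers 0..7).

Answer: GFCBD 6 4

Derivation:
Char 1 ('B'): step: R->2, L=4; B->plug->B->R->E->L->F->refl->H->L'->G->R'->C->plug->G
Char 2 ('C'): step: R->3, L=4; C->plug->G->R->G->L->H->refl->F->L'->E->R'->F->plug->F
Char 3 ('H'): step: R->4, L=4; H->plug->H->R->C->L->C->refl->A->L'->B->R'->G->plug->C
Char 4 ('H'): step: R->5, L=4; H->plug->H->R->D->L->E->refl->D->L'->F->R'->B->plug->B
Char 5 ('H'): step: R->6, L=4; H->plug->H->R->F->L->D->refl->E->L'->D->R'->D->plug->D
Final: ciphertext=GFCBD, RIGHT=6, LEFT=4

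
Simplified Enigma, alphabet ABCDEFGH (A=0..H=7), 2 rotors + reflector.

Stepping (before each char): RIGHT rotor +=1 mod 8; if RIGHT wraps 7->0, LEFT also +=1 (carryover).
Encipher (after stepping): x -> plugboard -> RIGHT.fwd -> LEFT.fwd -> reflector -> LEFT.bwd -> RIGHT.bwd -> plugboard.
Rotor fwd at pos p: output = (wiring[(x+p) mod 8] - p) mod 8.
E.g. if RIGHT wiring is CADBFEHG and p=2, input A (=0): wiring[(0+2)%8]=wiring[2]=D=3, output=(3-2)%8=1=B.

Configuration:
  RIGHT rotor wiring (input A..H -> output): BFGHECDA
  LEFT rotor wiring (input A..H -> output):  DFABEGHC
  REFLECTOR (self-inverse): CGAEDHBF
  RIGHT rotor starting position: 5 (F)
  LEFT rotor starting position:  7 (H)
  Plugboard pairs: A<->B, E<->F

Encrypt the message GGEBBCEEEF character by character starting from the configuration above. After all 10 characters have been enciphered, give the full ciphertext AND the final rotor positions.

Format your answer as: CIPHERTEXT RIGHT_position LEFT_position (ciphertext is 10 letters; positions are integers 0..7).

Char 1 ('G'): step: R->6, L=7; G->plug->G->R->G->L->H->refl->F->L'->F->R'->A->plug->B
Char 2 ('G'): step: R->7, L=7; G->plug->G->R->D->L->B->refl->G->L'->C->R'->B->plug->A
Char 3 ('E'): step: R->0, L->0 (L advanced); E->plug->F->R->C->L->A->refl->C->L'->H->R'->D->plug->D
Char 4 ('B'): step: R->1, L=0; B->plug->A->R->E->L->E->refl->D->L'->A->R'->H->plug->H
Char 5 ('B'): step: R->2, L=0; B->plug->A->R->E->L->E->refl->D->L'->A->R'->D->plug->D
Char 6 ('C'): step: R->3, L=0; C->plug->C->R->H->L->C->refl->A->L'->C->R'->G->plug->G
Char 7 ('E'): step: R->4, L=0; E->plug->F->R->B->L->F->refl->H->L'->G->R'->B->plug->A
Char 8 ('E'): step: R->5, L=0; E->plug->F->R->B->L->F->refl->H->L'->G->R'->B->plug->A
Char 9 ('E'): step: R->6, L=0; E->plug->F->R->B->L->F->refl->H->L'->G->R'->G->plug->G
Char 10 ('F'): step: R->7, L=0; F->plug->E->R->A->L->D->refl->E->L'->E->R'->H->plug->H
Final: ciphertext=BADHDGAAGH, RIGHT=7, LEFT=0

Answer: BADHDGAAGH 7 0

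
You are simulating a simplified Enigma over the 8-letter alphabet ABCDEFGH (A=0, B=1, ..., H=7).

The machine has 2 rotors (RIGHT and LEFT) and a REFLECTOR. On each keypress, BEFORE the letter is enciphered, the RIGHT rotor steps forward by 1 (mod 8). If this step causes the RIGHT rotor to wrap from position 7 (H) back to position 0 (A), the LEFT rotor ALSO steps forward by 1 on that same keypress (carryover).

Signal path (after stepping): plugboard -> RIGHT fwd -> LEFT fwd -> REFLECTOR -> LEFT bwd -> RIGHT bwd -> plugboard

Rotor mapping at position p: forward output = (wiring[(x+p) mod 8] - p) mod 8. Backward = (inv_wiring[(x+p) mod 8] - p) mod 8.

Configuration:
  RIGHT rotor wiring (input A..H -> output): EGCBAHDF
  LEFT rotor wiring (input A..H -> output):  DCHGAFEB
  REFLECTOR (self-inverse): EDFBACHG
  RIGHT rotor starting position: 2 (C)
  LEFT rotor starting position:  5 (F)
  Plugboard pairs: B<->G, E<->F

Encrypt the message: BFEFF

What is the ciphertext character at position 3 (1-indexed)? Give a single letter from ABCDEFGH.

Char 1 ('B'): step: R->3, L=5; B->plug->G->R->D->L->G->refl->H->L'->B->R'->F->plug->E
Char 2 ('F'): step: R->4, L=5; F->plug->E->R->A->L->A->refl->E->L'->C->R'->F->plug->E
Char 3 ('E'): step: R->5, L=5; E->plug->F->R->F->L->C->refl->F->L'->E->R'->G->plug->B

B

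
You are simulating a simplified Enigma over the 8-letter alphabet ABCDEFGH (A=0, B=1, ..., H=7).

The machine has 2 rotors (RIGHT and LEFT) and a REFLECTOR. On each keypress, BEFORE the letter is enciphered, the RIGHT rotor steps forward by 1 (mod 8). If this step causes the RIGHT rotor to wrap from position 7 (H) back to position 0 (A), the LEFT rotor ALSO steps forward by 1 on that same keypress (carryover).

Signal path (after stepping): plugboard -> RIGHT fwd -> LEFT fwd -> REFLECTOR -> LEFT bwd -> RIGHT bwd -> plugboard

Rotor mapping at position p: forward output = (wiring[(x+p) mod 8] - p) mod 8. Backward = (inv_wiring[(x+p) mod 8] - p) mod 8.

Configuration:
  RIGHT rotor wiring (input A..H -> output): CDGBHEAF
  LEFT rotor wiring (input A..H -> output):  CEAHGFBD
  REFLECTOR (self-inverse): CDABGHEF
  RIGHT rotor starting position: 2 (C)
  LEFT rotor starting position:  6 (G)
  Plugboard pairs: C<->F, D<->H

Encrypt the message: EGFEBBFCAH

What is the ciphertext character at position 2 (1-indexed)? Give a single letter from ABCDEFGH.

Char 1 ('E'): step: R->3, L=6; E->plug->E->R->C->L->E->refl->G->L'->D->R'->H->plug->D
Char 2 ('G'): step: R->4, L=6; G->plug->G->R->C->L->E->refl->G->L'->D->R'->A->plug->A

A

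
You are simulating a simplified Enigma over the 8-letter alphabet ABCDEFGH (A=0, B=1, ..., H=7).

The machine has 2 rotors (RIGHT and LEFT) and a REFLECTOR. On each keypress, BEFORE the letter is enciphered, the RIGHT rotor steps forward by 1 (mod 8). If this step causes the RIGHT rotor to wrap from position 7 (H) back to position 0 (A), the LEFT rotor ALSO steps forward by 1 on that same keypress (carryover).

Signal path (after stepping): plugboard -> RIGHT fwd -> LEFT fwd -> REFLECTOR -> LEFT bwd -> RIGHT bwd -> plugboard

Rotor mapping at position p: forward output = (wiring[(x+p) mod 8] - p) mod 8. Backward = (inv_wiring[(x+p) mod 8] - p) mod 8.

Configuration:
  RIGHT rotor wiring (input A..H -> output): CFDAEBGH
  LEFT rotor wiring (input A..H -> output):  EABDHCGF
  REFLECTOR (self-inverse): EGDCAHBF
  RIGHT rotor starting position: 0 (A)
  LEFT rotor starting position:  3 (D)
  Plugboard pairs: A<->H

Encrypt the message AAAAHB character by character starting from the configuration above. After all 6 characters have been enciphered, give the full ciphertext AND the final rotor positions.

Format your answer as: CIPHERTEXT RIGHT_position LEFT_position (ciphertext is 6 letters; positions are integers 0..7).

Char 1 ('A'): step: R->1, L=3; A->plug->H->R->B->L->E->refl->A->L'->A->R'->E->plug->E
Char 2 ('A'): step: R->2, L=3; A->plug->H->R->D->L->D->refl->C->L'->E->R'->E->plug->E
Char 3 ('A'): step: R->3, L=3; A->plug->H->R->A->L->A->refl->E->L'->B->R'->B->plug->B
Char 4 ('A'): step: R->4, L=3; A->plug->H->R->E->L->C->refl->D->L'->D->R'->D->plug->D
Char 5 ('H'): step: R->5, L=3; H->plug->A->R->E->L->C->refl->D->L'->D->R'->G->plug->G
Char 6 ('B'): step: R->6, L=3; B->plug->B->R->B->L->E->refl->A->L'->A->R'->A->plug->H
Final: ciphertext=EEBDGH, RIGHT=6, LEFT=3

Answer: EEBDGH 6 3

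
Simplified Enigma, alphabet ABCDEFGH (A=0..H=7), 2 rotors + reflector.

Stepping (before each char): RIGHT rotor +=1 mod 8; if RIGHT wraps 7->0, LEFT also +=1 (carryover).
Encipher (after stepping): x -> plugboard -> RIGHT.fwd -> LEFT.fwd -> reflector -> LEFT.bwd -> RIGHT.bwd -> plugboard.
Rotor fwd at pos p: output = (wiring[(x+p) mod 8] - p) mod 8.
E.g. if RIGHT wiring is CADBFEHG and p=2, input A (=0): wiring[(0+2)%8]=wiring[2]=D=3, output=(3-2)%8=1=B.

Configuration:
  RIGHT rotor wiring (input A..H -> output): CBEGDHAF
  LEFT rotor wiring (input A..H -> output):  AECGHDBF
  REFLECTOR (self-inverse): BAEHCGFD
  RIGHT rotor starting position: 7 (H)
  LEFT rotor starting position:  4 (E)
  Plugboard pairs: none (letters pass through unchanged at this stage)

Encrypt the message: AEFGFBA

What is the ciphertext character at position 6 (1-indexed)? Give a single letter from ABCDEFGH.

Char 1 ('A'): step: R->0, L->5 (L advanced); A->plug->A->R->C->L->A->refl->B->L'->G->R'->D->plug->D
Char 2 ('E'): step: R->1, L=5; E->plug->E->R->G->L->B->refl->A->L'->C->R'->D->plug->D
Char 3 ('F'): step: R->2, L=5; F->plug->F->R->D->L->D->refl->H->L'->E->R'->B->plug->B
Char 4 ('G'): step: R->3, L=5; G->plug->G->R->G->L->B->refl->A->L'->C->R'->E->plug->E
Char 5 ('F'): step: R->4, L=5; F->plug->F->R->F->L->F->refl->G->L'->A->R'->G->plug->G
Char 6 ('B'): step: R->5, L=5; B->plug->B->R->D->L->D->refl->H->L'->E->R'->E->plug->E

E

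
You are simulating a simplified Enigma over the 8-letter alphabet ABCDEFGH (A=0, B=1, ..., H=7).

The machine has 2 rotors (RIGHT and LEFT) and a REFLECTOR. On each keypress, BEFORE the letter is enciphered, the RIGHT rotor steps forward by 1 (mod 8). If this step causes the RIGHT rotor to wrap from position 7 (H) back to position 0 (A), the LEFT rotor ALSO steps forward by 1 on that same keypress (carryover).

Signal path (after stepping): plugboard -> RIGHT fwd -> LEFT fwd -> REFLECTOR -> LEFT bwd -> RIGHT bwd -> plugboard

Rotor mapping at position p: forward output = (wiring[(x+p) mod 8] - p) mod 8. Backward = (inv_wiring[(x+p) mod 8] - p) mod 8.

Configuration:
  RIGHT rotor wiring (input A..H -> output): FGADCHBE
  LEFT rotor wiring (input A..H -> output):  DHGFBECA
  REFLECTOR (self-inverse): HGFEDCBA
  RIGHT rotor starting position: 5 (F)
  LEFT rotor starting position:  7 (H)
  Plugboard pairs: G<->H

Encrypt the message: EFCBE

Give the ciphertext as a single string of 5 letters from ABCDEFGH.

Char 1 ('E'): step: R->6, L=7; E->plug->E->R->C->L->A->refl->H->L'->D->R'->A->plug->A
Char 2 ('F'): step: R->7, L=7; F->plug->F->R->D->L->H->refl->A->L'->C->R'->H->plug->G
Char 3 ('C'): step: R->0, L->0 (L advanced); C->plug->C->R->A->L->D->refl->E->L'->F->R'->A->plug->A
Char 4 ('B'): step: R->1, L=0; B->plug->B->R->H->L->A->refl->H->L'->B->R'->D->plug->D
Char 5 ('E'): step: R->2, L=0; E->plug->E->R->H->L->A->refl->H->L'->B->R'->B->plug->B

Answer: AGADB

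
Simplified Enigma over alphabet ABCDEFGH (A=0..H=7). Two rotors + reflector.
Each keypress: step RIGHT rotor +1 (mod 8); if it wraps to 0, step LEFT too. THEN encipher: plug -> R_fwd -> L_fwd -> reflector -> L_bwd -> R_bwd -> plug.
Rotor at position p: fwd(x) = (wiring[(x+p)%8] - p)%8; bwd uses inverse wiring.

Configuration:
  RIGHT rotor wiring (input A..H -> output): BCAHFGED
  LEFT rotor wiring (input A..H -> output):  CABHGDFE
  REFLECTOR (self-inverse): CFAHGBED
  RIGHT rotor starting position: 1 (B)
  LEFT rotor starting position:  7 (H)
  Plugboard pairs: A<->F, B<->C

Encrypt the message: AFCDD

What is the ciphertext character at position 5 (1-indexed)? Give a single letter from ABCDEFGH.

Char 1 ('A'): step: R->2, L=7; A->plug->F->R->B->L->D->refl->H->L'->F->R'->B->plug->C
Char 2 ('F'): step: R->3, L=7; F->plug->A->R->E->L->A->refl->C->L'->D->R'->C->plug->B
Char 3 ('C'): step: R->4, L=7; C->plug->B->R->C->L->B->refl->F->L'->A->R'->C->plug->B
Char 4 ('D'): step: R->5, L=7; D->plug->D->R->E->L->A->refl->C->L'->D->R'->F->plug->A
Char 5 ('D'): step: R->6, L=7; D->plug->D->R->E->L->A->refl->C->L'->D->R'->C->plug->B

B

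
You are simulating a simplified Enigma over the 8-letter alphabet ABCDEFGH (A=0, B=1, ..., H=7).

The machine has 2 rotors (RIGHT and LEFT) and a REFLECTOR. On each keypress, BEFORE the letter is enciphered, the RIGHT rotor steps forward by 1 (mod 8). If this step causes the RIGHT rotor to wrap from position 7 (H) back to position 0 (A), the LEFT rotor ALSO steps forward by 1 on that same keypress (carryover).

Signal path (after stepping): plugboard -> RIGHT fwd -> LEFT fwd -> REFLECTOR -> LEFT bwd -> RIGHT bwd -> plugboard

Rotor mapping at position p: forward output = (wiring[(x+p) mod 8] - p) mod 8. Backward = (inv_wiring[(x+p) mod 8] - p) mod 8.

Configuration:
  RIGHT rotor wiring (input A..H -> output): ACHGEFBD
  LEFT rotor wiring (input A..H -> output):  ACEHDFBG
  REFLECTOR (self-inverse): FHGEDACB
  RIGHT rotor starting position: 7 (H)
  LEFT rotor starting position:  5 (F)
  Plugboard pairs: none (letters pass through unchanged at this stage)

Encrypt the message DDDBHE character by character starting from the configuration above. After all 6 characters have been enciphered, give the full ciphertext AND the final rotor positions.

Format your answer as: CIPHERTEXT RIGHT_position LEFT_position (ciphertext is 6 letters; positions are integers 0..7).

Char 1 ('D'): step: R->0, L->6 (L advanced); D->plug->D->R->G->L->F->refl->A->L'->B->R'->G->plug->G
Char 2 ('D'): step: R->1, L=6; D->plug->D->R->D->L->E->refl->D->L'->A->R'->F->plug->F
Char 3 ('D'): step: R->2, L=6; D->plug->D->R->D->L->E->refl->D->L'->A->R'->H->plug->H
Char 4 ('B'): step: R->3, L=6; B->plug->B->R->B->L->A->refl->F->L'->G->R'->D->plug->D
Char 5 ('H'): step: R->4, L=6; H->plug->H->R->C->L->C->refl->G->L'->E->R'->E->plug->E
Char 6 ('E'): step: R->5, L=6; E->plug->E->R->F->L->B->refl->H->L'->H->R'->H->plug->H
Final: ciphertext=GFHDEH, RIGHT=5, LEFT=6

Answer: GFHDEH 5 6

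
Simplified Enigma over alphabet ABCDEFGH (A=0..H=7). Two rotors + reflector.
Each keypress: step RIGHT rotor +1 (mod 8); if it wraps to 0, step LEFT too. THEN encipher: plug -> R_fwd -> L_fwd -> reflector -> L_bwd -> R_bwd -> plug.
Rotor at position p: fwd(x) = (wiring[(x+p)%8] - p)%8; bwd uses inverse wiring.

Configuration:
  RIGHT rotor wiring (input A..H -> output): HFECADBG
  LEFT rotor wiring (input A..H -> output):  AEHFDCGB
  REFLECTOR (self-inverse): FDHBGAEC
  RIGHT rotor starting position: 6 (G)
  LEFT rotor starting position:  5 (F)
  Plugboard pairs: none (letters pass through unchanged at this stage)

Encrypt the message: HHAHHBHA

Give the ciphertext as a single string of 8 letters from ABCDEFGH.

Answer: AECEFEFD

Derivation:
Char 1 ('H'): step: R->7, L=5; H->plug->H->R->C->L->E->refl->G->L'->H->R'->A->plug->A
Char 2 ('H'): step: R->0, L->6 (L advanced); H->plug->H->R->G->L->F->refl->A->L'->A->R'->E->plug->E
Char 3 ('A'): step: R->1, L=6; A->plug->A->R->E->L->B->refl->D->L'->B->R'->C->plug->C
Char 4 ('H'): step: R->2, L=6; H->plug->H->R->D->L->G->refl->E->L'->H->R'->E->plug->E
Char 5 ('H'): step: R->3, L=6; H->plug->H->R->B->L->D->refl->B->L'->E->R'->F->plug->F
Char 6 ('B'): step: R->4, L=6; B->plug->B->R->H->L->E->refl->G->L'->D->R'->E->plug->E
Char 7 ('H'): step: R->5, L=6; H->plug->H->R->D->L->G->refl->E->L'->H->R'->F->plug->F
Char 8 ('A'): step: R->6, L=6; A->plug->A->R->D->L->G->refl->E->L'->H->R'->D->plug->D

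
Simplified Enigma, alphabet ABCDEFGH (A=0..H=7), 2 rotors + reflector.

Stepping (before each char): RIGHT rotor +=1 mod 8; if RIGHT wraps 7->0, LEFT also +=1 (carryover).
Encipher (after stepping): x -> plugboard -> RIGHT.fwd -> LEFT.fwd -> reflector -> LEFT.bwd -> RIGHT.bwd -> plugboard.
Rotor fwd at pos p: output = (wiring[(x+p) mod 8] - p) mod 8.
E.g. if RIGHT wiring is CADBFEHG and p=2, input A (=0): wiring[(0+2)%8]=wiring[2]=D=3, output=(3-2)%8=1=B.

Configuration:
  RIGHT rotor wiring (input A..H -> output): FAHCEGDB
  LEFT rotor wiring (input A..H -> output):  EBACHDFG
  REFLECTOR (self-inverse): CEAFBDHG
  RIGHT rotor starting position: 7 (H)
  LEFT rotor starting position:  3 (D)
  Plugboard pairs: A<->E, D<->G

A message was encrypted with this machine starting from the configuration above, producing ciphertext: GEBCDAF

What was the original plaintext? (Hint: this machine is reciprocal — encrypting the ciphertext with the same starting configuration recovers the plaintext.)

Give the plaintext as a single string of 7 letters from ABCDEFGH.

Answer: FCEHFCB

Derivation:
Char 1 ('G'): step: R->0, L->4 (L advanced); G->plug->D->R->C->L->B->refl->E->L'->G->R'->F->plug->F
Char 2 ('E'): step: R->1, L=4; E->plug->A->R->H->L->G->refl->H->L'->B->R'->C->plug->C
Char 3 ('B'): step: R->2, L=4; B->plug->B->R->A->L->D->refl->F->L'->F->R'->A->plug->E
Char 4 ('C'): step: R->3, L=4; C->plug->C->R->D->L->C->refl->A->L'->E->R'->H->plug->H
Char 5 ('D'): step: R->4, L=4; D->plug->G->R->D->L->C->refl->A->L'->E->R'->F->plug->F
Char 6 ('A'): step: R->5, L=4; A->plug->E->R->D->L->C->refl->A->L'->E->R'->C->plug->C
Char 7 ('F'): step: R->6, L=4; F->plug->F->R->E->L->A->refl->C->L'->D->R'->B->plug->B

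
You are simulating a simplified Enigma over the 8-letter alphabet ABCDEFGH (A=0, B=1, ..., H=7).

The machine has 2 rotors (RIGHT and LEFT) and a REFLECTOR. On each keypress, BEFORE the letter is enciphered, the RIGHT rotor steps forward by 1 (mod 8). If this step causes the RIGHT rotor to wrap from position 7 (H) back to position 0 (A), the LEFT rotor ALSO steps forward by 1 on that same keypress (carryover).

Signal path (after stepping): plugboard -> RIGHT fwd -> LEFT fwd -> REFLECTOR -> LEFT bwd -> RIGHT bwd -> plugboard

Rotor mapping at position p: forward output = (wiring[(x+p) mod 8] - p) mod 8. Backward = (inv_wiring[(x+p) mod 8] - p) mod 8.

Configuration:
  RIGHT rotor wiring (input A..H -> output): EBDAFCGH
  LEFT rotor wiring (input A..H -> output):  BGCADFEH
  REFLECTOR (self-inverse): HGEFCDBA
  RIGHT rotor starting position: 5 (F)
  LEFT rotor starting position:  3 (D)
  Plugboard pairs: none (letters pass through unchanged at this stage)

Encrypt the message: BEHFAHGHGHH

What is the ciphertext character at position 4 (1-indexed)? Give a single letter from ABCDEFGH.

Char 1 ('B'): step: R->6, L=3; B->plug->B->R->B->L->A->refl->H->L'->H->R'->G->plug->G
Char 2 ('E'): step: R->7, L=3; E->plug->E->R->B->L->A->refl->H->L'->H->R'->H->plug->H
Char 3 ('H'): step: R->0, L->4 (L advanced); H->plug->H->R->H->L->E->refl->C->L'->F->R'->E->plug->E
Char 4 ('F'): step: R->1, L=4; F->plug->F->R->F->L->C->refl->E->L'->H->R'->C->plug->C

C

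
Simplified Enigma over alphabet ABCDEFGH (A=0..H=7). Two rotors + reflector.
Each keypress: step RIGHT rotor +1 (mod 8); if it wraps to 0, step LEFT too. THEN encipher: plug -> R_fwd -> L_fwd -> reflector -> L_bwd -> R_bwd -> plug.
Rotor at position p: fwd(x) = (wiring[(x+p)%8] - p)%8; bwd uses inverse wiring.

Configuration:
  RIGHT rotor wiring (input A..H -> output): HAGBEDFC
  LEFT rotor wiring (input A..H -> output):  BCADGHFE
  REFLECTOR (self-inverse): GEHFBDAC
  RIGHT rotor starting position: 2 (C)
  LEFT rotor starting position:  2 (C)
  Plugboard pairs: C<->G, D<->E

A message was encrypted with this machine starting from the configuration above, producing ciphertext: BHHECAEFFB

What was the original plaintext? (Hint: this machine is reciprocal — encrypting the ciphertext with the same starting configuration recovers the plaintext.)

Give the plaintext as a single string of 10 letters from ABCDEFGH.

Answer: EEBGAEHCEG

Derivation:
Char 1 ('B'): step: R->3, L=2; B->plug->B->R->B->L->B->refl->E->L'->C->R'->D->plug->E
Char 2 ('H'): step: R->4, L=2; H->plug->H->R->F->L->C->refl->H->L'->G->R'->D->plug->E
Char 3 ('H'): step: R->5, L=2; H->plug->H->R->H->L->A->refl->G->L'->A->R'->B->plug->B
Char 4 ('E'): step: R->6, L=2; E->plug->D->R->C->L->E->refl->B->L'->B->R'->C->plug->G
Char 5 ('C'): step: R->7, L=2; C->plug->G->R->E->L->D->refl->F->L'->D->R'->A->plug->A
Char 6 ('A'): step: R->0, L->3 (L advanced); A->plug->A->R->H->L->F->refl->D->L'->B->R'->D->plug->E
Char 7 ('E'): step: R->1, L=3; E->plug->D->R->D->L->C->refl->H->L'->G->R'->H->plug->H
Char 8 ('F'): step: R->2, L=3; F->plug->F->R->A->L->A->refl->G->L'->F->R'->G->plug->C
Char 9 ('F'): step: R->3, L=3; F->plug->F->R->E->L->B->refl->E->L'->C->R'->D->plug->E
Char 10 ('B'): step: R->4, L=3; B->plug->B->R->H->L->F->refl->D->L'->B->R'->C->plug->G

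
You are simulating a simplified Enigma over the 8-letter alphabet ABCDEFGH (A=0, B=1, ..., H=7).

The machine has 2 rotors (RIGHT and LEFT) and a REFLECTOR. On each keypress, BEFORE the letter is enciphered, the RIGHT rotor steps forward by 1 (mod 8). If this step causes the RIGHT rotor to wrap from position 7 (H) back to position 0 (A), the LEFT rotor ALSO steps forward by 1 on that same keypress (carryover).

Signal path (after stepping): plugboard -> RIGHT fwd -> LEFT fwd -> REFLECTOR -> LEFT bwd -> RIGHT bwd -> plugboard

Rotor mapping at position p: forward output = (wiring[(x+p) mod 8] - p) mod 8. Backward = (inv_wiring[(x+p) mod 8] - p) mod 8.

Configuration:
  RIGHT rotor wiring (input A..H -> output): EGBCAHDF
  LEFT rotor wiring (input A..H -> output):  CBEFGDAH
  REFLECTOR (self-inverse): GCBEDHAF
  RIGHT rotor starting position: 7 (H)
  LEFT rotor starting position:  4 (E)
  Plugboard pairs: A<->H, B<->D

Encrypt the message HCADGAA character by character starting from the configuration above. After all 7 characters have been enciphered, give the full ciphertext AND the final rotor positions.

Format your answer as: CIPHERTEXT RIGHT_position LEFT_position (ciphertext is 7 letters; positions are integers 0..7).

Answer: CGEGDGF 6 5

Derivation:
Char 1 ('H'): step: R->0, L->5 (L advanced); H->plug->A->R->E->L->E->refl->D->L'->B->R'->C->plug->C
Char 2 ('C'): step: R->1, L=5; C->plug->C->R->B->L->D->refl->E->L'->E->R'->G->plug->G
Char 3 ('A'): step: R->2, L=5; A->plug->H->R->E->L->E->refl->D->L'->B->R'->E->plug->E
Char 4 ('D'): step: R->3, L=5; D->plug->B->R->F->L->H->refl->F->L'->D->R'->G->plug->G
Char 5 ('G'): step: R->4, L=5; G->plug->G->R->F->L->H->refl->F->L'->D->R'->B->plug->D
Char 6 ('A'): step: R->5, L=5; A->plug->H->R->D->L->F->refl->H->L'->F->R'->G->plug->G
Char 7 ('A'): step: R->6, L=5; A->plug->H->R->B->L->D->refl->E->L'->E->R'->F->plug->F
Final: ciphertext=CGEGDGF, RIGHT=6, LEFT=5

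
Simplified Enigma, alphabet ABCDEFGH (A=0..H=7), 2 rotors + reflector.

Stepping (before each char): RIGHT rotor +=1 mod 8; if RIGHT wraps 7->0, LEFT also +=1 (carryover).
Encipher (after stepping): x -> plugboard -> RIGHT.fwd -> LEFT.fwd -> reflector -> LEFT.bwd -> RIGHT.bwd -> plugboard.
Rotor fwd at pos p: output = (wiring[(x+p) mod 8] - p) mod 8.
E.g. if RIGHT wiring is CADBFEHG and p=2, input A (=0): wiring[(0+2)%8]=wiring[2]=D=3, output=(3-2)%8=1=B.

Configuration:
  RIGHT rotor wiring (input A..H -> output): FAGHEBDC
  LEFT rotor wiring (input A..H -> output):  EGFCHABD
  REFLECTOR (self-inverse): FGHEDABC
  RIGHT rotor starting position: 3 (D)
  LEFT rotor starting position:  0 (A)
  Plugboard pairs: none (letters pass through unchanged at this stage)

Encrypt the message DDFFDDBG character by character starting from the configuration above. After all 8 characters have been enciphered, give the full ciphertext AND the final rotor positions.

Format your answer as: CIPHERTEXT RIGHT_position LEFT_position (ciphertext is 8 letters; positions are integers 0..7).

Char 1 ('D'): step: R->4, L=0; D->plug->D->R->G->L->B->refl->G->L'->B->R'->E->plug->E
Char 2 ('D'): step: R->5, L=0; D->plug->D->R->A->L->E->refl->D->L'->H->R'->H->plug->H
Char 3 ('F'): step: R->6, L=0; F->plug->F->R->B->L->G->refl->B->L'->G->R'->G->plug->G
Char 4 ('F'): step: R->7, L=0; F->plug->F->R->F->L->A->refl->F->L'->C->R'->G->plug->G
Char 5 ('D'): step: R->0, L->1 (L advanced); D->plug->D->R->H->L->D->refl->E->L'->B->R'->F->plug->F
Char 6 ('D'): step: R->1, L=1; D->plug->D->R->D->L->G->refl->B->L'->C->R'->F->plug->F
Char 7 ('B'): step: R->2, L=1; B->plug->B->R->F->L->A->refl->F->L'->A->R'->F->plug->F
Char 8 ('G'): step: R->3, L=1; G->plug->G->R->F->L->A->refl->F->L'->A->R'->D->plug->D
Final: ciphertext=EHGGFFFD, RIGHT=3, LEFT=1

Answer: EHGGFFFD 3 1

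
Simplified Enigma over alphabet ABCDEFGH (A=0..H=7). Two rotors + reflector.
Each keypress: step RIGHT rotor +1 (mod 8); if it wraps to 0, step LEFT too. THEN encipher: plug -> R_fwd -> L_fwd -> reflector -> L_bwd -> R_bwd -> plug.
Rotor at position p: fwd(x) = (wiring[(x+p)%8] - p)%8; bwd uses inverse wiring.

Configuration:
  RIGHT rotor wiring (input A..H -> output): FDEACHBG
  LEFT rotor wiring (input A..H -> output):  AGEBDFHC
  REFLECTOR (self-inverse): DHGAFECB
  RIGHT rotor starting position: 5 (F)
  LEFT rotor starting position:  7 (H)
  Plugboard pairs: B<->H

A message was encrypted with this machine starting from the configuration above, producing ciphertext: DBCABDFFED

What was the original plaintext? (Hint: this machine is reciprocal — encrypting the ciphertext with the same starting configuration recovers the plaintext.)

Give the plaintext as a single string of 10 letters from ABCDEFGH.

Char 1 ('D'): step: R->6, L=7; D->plug->D->R->F->L->E->refl->F->L'->D->R'->A->plug->A
Char 2 ('B'): step: R->7, L=7; B->plug->H->R->C->L->H->refl->B->L'->B->R'->E->plug->E
Char 3 ('C'): step: R->0, L->0 (L advanced); C->plug->C->R->E->L->D->refl->A->L'->A->R'->D->plug->D
Char 4 ('A'): step: R->1, L=0; A->plug->A->R->C->L->E->refl->F->L'->F->R'->G->plug->G
Char 5 ('B'): step: R->2, L=0; B->plug->H->R->B->L->G->refl->C->L'->H->R'->E->plug->E
Char 6 ('D'): step: R->3, L=0; D->plug->D->R->G->L->H->refl->B->L'->D->R'->E->plug->E
Char 7 ('F'): step: R->4, L=0; F->plug->F->R->H->L->C->refl->G->L'->B->R'->E->plug->E
Char 8 ('F'): step: R->5, L=0; F->plug->F->R->H->L->C->refl->G->L'->B->R'->C->plug->C
Char 9 ('E'): step: R->6, L=0; E->plug->E->R->G->L->H->refl->B->L'->D->R'->A->plug->A
Char 10 ('D'): step: R->7, L=0; D->plug->D->R->F->L->F->refl->E->L'->C->R'->H->plug->B

Answer: AEDGEEECAB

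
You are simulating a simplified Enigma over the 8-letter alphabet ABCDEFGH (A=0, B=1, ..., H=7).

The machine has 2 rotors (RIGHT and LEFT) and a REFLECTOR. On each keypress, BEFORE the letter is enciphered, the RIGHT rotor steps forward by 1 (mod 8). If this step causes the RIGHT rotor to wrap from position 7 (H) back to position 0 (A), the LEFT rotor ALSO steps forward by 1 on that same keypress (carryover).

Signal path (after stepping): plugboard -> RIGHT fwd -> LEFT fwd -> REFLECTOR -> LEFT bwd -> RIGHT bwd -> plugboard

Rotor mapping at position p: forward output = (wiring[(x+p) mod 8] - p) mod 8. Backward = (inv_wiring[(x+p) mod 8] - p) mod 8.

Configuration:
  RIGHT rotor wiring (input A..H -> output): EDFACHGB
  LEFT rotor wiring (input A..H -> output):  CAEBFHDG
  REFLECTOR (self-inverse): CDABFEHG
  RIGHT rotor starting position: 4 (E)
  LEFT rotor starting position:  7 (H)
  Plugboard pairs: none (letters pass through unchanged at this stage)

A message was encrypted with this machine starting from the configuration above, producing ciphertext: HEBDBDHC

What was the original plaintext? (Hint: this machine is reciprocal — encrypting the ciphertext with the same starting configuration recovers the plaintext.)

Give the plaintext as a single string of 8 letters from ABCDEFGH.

Char 1 ('H'): step: R->5, L=7; H->plug->H->R->F->L->G->refl->H->L'->A->R'->F->plug->F
Char 2 ('E'): step: R->6, L=7; E->plug->E->R->H->L->E->refl->F->L'->D->R'->B->plug->B
Char 3 ('B'): step: R->7, L=7; B->plug->B->R->F->L->G->refl->H->L'->A->R'->G->plug->G
Char 4 ('D'): step: R->0, L->0 (L advanced); D->plug->D->R->A->L->C->refl->A->L'->B->R'->H->plug->H
Char 5 ('B'): step: R->1, L=0; B->plug->B->R->E->L->F->refl->E->L'->C->R'->A->plug->A
Char 6 ('D'): step: R->2, L=0; D->plug->D->R->F->L->H->refl->G->L'->H->R'->F->plug->F
Char 7 ('H'): step: R->3, L=0; H->plug->H->R->C->L->E->refl->F->L'->E->R'->C->plug->C
Char 8 ('C'): step: R->4, L=0; C->plug->C->R->C->L->E->refl->F->L'->E->R'->H->plug->H

Answer: FBGHAFCH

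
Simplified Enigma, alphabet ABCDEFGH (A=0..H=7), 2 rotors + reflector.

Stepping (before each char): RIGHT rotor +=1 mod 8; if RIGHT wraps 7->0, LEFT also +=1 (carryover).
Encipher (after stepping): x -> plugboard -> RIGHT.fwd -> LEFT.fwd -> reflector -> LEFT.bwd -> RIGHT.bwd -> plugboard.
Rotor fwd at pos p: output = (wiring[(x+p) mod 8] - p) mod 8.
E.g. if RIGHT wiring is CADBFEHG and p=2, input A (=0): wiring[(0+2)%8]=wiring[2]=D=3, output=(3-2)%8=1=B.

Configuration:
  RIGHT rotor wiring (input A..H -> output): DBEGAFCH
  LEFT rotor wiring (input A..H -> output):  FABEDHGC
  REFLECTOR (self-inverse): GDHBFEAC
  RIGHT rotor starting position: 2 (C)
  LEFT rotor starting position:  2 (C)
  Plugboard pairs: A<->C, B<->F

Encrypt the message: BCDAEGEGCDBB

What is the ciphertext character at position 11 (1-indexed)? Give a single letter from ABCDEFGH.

Char 1 ('B'): step: R->3, L=2; B->plug->F->R->A->L->H->refl->C->L'->B->R'->H->plug->H
Char 2 ('C'): step: R->4, L=2; C->plug->A->R->E->L->E->refl->F->L'->D->R'->D->plug->D
Char 3 ('D'): step: R->5, L=2; D->plug->D->R->G->L->D->refl->B->L'->C->R'->C->plug->A
Char 4 ('A'): step: R->6, L=2; A->plug->C->R->F->L->A->refl->G->L'->H->R'->H->plug->H
Char 5 ('E'): step: R->7, L=2; E->plug->E->R->H->L->G->refl->A->L'->F->R'->D->plug->D
Char 6 ('G'): step: R->0, L->3 (L advanced); G->plug->G->R->C->L->E->refl->F->L'->G->R'->D->plug->D
Char 7 ('E'): step: R->1, L=3; E->plug->E->R->E->L->H->refl->C->L'->F->R'->C->plug->A
Char 8 ('G'): step: R->2, L=3; G->plug->G->R->B->L->A->refl->G->L'->H->R'->H->plug->H
Char 9 ('C'): step: R->3, L=3; C->plug->A->R->D->L->D->refl->B->L'->A->R'->F->plug->B
Char 10 ('D'): step: R->4, L=3; D->plug->D->R->D->L->D->refl->B->L'->A->R'->G->plug->G
Char 11 ('B'): step: R->5, L=3; B->plug->F->R->H->L->G->refl->A->L'->B->R'->G->plug->G

G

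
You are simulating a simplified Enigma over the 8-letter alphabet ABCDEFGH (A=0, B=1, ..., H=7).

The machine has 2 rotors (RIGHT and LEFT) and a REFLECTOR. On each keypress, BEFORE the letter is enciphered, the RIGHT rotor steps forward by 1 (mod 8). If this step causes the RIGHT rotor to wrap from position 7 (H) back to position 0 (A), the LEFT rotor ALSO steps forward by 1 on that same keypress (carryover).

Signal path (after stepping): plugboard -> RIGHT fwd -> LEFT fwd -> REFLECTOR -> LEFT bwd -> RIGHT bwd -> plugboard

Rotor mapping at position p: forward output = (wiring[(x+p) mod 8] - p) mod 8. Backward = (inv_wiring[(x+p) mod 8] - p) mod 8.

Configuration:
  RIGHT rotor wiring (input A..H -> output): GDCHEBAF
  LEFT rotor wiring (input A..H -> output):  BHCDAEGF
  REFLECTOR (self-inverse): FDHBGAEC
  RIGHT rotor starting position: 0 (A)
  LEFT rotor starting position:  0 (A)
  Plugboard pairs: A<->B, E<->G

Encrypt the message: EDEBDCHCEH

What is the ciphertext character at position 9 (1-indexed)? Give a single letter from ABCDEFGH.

Char 1 ('E'): step: R->1, L=0; E->plug->G->R->E->L->A->refl->F->L'->H->R'->F->plug->F
Char 2 ('D'): step: R->2, L=0; D->plug->D->R->H->L->F->refl->A->L'->E->R'->G->plug->E
Char 3 ('E'): step: R->3, L=0; E->plug->G->R->A->L->B->refl->D->L'->D->R'->F->plug->F
Char 4 ('B'): step: R->4, L=0; B->plug->A->R->A->L->B->refl->D->L'->D->R'->H->plug->H
Char 5 ('D'): step: R->5, L=0; D->plug->D->R->B->L->H->refl->C->L'->C->R'->G->plug->E
Char 6 ('C'): step: R->6, L=0; C->plug->C->R->A->L->B->refl->D->L'->D->R'->H->plug->H
Char 7 ('H'): step: R->7, L=0; H->plug->H->R->B->L->H->refl->C->L'->C->R'->G->plug->E
Char 8 ('C'): step: R->0, L->1 (L advanced); C->plug->C->R->C->L->C->refl->H->L'->D->R'->B->plug->A
Char 9 ('E'): step: R->1, L=1; E->plug->G->R->E->L->D->refl->B->L'->B->R'->B->plug->A

A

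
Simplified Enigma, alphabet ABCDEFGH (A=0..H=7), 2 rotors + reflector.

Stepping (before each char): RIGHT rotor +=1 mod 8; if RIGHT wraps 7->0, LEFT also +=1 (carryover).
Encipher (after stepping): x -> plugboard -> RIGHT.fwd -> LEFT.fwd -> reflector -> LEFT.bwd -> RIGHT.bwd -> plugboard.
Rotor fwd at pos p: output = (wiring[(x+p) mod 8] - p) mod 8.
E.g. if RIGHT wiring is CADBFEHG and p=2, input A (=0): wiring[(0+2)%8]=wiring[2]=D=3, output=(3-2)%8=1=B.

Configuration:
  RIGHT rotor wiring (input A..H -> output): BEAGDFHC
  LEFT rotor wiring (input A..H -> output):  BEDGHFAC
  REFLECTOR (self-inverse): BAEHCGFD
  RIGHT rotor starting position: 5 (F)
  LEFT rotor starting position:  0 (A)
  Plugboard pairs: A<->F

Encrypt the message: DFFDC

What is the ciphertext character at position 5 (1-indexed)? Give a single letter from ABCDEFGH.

Char 1 ('D'): step: R->6, L=0; D->plug->D->R->G->L->A->refl->B->L'->A->R'->F->plug->A
Char 2 ('F'): step: R->7, L=0; F->plug->A->R->D->L->G->refl->F->L'->F->R'->C->plug->C
Char 3 ('F'): step: R->0, L->1 (L advanced); F->plug->A->R->B->L->C->refl->E->L'->E->R'->B->plug->B
Char 4 ('D'): step: R->1, L=1; D->plug->D->R->C->L->F->refl->G->L'->D->R'->A->plug->F
Char 5 ('C'): step: R->2, L=1; C->plug->C->R->B->L->C->refl->E->L'->E->R'->B->plug->B

B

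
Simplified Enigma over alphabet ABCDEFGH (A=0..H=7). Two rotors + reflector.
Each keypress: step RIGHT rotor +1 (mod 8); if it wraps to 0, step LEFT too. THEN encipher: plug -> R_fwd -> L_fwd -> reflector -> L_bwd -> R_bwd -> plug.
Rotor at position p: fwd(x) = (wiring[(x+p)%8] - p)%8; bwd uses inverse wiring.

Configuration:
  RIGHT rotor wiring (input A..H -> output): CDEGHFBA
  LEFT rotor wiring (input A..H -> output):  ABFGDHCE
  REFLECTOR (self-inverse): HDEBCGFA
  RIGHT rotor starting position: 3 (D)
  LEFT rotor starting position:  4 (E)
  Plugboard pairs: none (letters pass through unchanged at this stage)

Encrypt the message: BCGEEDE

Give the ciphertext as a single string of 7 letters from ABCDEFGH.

Answer: EAECGBH

Derivation:
Char 1 ('B'): step: R->4, L=4; B->plug->B->R->B->L->D->refl->B->L'->G->R'->E->plug->E
Char 2 ('C'): step: R->5, L=4; C->plug->C->R->D->L->A->refl->H->L'->A->R'->A->plug->A
Char 3 ('G'): step: R->6, L=4; G->plug->G->R->B->L->D->refl->B->L'->G->R'->E->plug->E
Char 4 ('E'): step: R->7, L=4; E->plug->E->R->H->L->C->refl->E->L'->E->R'->C->plug->C
Char 5 ('E'): step: R->0, L->5 (L advanced); E->plug->E->R->H->L->G->refl->F->L'->B->R'->G->plug->G
Char 6 ('D'): step: R->1, L=5; D->plug->D->R->G->L->B->refl->D->L'->D->R'->B->plug->B
Char 7 ('E'): step: R->2, L=5; E->plug->E->R->H->L->G->refl->F->L'->B->R'->H->plug->H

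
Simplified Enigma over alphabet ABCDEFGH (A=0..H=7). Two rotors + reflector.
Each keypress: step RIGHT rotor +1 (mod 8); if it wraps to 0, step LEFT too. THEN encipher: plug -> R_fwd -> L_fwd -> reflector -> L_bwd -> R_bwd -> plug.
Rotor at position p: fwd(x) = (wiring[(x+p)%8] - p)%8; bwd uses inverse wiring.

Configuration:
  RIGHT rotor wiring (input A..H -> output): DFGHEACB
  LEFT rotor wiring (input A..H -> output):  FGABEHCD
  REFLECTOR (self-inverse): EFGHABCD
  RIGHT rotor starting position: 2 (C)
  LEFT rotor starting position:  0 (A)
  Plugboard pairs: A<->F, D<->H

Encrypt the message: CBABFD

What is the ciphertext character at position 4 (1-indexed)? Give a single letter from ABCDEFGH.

Char 1 ('C'): step: R->3, L=0; C->plug->C->R->F->L->H->refl->D->L'->H->R'->D->plug->H
Char 2 ('B'): step: R->4, L=0; B->plug->B->R->E->L->E->refl->A->L'->C->R'->G->plug->G
Char 3 ('A'): step: R->5, L=0; A->plug->F->R->B->L->G->refl->C->L'->G->R'->D->plug->H
Char 4 ('B'): step: R->6, L=0; B->plug->B->R->D->L->B->refl->F->L'->A->R'->E->plug->E

E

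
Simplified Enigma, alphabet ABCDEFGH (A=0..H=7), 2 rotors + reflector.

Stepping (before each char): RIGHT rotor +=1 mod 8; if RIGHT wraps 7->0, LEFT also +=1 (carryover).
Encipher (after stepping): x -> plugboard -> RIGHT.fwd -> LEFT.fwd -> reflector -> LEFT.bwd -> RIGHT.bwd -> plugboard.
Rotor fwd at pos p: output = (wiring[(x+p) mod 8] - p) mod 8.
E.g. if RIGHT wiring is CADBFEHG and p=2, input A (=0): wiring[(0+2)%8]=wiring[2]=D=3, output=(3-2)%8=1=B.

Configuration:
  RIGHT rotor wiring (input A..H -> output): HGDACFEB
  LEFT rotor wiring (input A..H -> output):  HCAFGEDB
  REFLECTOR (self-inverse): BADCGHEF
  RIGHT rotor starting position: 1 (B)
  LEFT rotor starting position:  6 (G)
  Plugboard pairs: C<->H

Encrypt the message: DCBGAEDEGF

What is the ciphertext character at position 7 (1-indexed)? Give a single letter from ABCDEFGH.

Char 1 ('D'): step: R->2, L=6; D->plug->D->R->D->L->E->refl->G->L'->H->R'->F->plug->F
Char 2 ('C'): step: R->3, L=6; C->plug->H->R->A->L->F->refl->H->L'->F->R'->A->plug->A
Char 3 ('B'): step: R->4, L=6; B->plug->B->R->B->L->D->refl->C->L'->E->R'->H->plug->C
Char 4 ('G'): step: R->5, L=6; G->plug->G->R->D->L->E->refl->G->L'->H->R'->B->plug->B
Char 5 ('A'): step: R->6, L=6; A->plug->A->R->G->L->A->refl->B->L'->C->R'->F->plug->F
Char 6 ('E'): step: R->7, L=6; E->plug->E->R->B->L->D->refl->C->L'->E->R'->D->plug->D
Char 7 ('D'): step: R->0, L->7 (L advanced); D->plug->D->R->A->L->C->refl->D->L'->C->R'->E->plug->E

E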